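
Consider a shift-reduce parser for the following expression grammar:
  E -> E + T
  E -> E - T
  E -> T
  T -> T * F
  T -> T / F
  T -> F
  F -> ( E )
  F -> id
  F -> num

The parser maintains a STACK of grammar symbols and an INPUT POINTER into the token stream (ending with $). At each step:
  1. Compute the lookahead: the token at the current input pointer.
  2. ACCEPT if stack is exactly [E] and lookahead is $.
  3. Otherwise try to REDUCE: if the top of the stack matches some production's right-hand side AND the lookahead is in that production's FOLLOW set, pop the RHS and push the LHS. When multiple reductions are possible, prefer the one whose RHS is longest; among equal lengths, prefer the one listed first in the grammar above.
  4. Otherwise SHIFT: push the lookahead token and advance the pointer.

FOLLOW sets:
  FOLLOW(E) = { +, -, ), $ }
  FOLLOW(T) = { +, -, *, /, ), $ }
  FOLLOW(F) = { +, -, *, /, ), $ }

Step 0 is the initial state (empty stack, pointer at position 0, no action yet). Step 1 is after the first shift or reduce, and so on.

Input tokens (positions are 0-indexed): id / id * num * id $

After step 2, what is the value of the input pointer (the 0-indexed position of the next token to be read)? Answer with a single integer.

Answer: 1

Derivation:
Step 1: shift id. Stack=[id] ptr=1 lookahead=/ remaining=[/ id * num * id $]
Step 2: reduce F->id. Stack=[F] ptr=1 lookahead=/ remaining=[/ id * num * id $]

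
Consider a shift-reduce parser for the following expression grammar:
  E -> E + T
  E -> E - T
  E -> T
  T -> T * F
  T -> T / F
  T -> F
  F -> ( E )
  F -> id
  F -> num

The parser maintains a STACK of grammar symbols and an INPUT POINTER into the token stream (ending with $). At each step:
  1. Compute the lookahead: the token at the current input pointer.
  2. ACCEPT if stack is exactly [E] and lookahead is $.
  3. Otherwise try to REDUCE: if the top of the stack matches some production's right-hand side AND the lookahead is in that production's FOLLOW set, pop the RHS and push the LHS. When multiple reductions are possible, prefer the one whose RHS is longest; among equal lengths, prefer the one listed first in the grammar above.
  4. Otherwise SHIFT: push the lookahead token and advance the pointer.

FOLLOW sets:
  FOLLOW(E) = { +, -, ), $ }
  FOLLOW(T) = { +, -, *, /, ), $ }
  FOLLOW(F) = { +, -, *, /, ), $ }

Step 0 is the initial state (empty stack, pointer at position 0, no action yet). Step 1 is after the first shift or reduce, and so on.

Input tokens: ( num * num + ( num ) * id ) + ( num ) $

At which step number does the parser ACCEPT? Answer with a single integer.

Answer: 38

Derivation:
Step 1: shift (. Stack=[(] ptr=1 lookahead=num remaining=[num * num + ( num ) * id ) + ( num ) $]
Step 2: shift num. Stack=[( num] ptr=2 lookahead=* remaining=[* num + ( num ) * id ) + ( num ) $]
Step 3: reduce F->num. Stack=[( F] ptr=2 lookahead=* remaining=[* num + ( num ) * id ) + ( num ) $]
Step 4: reduce T->F. Stack=[( T] ptr=2 lookahead=* remaining=[* num + ( num ) * id ) + ( num ) $]
Step 5: shift *. Stack=[( T *] ptr=3 lookahead=num remaining=[num + ( num ) * id ) + ( num ) $]
Step 6: shift num. Stack=[( T * num] ptr=4 lookahead=+ remaining=[+ ( num ) * id ) + ( num ) $]
Step 7: reduce F->num. Stack=[( T * F] ptr=4 lookahead=+ remaining=[+ ( num ) * id ) + ( num ) $]
Step 8: reduce T->T * F. Stack=[( T] ptr=4 lookahead=+ remaining=[+ ( num ) * id ) + ( num ) $]
Step 9: reduce E->T. Stack=[( E] ptr=4 lookahead=+ remaining=[+ ( num ) * id ) + ( num ) $]
Step 10: shift +. Stack=[( E +] ptr=5 lookahead=( remaining=[( num ) * id ) + ( num ) $]
Step 11: shift (. Stack=[( E + (] ptr=6 lookahead=num remaining=[num ) * id ) + ( num ) $]
Step 12: shift num. Stack=[( E + ( num] ptr=7 lookahead=) remaining=[) * id ) + ( num ) $]
Step 13: reduce F->num. Stack=[( E + ( F] ptr=7 lookahead=) remaining=[) * id ) + ( num ) $]
Step 14: reduce T->F. Stack=[( E + ( T] ptr=7 lookahead=) remaining=[) * id ) + ( num ) $]
Step 15: reduce E->T. Stack=[( E + ( E] ptr=7 lookahead=) remaining=[) * id ) + ( num ) $]
Step 16: shift ). Stack=[( E + ( E )] ptr=8 lookahead=* remaining=[* id ) + ( num ) $]
Step 17: reduce F->( E ). Stack=[( E + F] ptr=8 lookahead=* remaining=[* id ) + ( num ) $]
Step 18: reduce T->F. Stack=[( E + T] ptr=8 lookahead=* remaining=[* id ) + ( num ) $]
Step 19: shift *. Stack=[( E + T *] ptr=9 lookahead=id remaining=[id ) + ( num ) $]
Step 20: shift id. Stack=[( E + T * id] ptr=10 lookahead=) remaining=[) + ( num ) $]
Step 21: reduce F->id. Stack=[( E + T * F] ptr=10 lookahead=) remaining=[) + ( num ) $]
Step 22: reduce T->T * F. Stack=[( E + T] ptr=10 lookahead=) remaining=[) + ( num ) $]
Step 23: reduce E->E + T. Stack=[( E] ptr=10 lookahead=) remaining=[) + ( num ) $]
Step 24: shift ). Stack=[( E )] ptr=11 lookahead=+ remaining=[+ ( num ) $]
Step 25: reduce F->( E ). Stack=[F] ptr=11 lookahead=+ remaining=[+ ( num ) $]
Step 26: reduce T->F. Stack=[T] ptr=11 lookahead=+ remaining=[+ ( num ) $]
Step 27: reduce E->T. Stack=[E] ptr=11 lookahead=+ remaining=[+ ( num ) $]
Step 28: shift +. Stack=[E +] ptr=12 lookahead=( remaining=[( num ) $]
Step 29: shift (. Stack=[E + (] ptr=13 lookahead=num remaining=[num ) $]
Step 30: shift num. Stack=[E + ( num] ptr=14 lookahead=) remaining=[) $]
Step 31: reduce F->num. Stack=[E + ( F] ptr=14 lookahead=) remaining=[) $]
Step 32: reduce T->F. Stack=[E + ( T] ptr=14 lookahead=) remaining=[) $]
Step 33: reduce E->T. Stack=[E + ( E] ptr=14 lookahead=) remaining=[) $]
Step 34: shift ). Stack=[E + ( E )] ptr=15 lookahead=$ remaining=[$]
Step 35: reduce F->( E ). Stack=[E + F] ptr=15 lookahead=$ remaining=[$]
Step 36: reduce T->F. Stack=[E + T] ptr=15 lookahead=$ remaining=[$]
Step 37: reduce E->E + T. Stack=[E] ptr=15 lookahead=$ remaining=[$]
Step 38: accept. Stack=[E] ptr=15 lookahead=$ remaining=[$]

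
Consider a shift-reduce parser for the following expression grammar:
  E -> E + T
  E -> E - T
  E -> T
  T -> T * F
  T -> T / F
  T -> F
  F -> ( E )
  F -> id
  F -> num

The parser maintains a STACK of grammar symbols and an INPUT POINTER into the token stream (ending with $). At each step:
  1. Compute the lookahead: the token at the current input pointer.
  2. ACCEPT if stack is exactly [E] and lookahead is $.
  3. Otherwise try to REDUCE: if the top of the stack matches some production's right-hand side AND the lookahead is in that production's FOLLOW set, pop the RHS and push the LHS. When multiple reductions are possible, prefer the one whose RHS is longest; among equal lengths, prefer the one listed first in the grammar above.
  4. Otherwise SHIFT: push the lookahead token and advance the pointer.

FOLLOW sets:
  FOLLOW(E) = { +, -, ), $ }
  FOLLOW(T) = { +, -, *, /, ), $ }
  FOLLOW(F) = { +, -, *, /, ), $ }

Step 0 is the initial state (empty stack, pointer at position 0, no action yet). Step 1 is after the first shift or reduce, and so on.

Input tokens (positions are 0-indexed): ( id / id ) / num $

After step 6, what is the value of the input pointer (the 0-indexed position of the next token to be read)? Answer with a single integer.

Step 1: shift (. Stack=[(] ptr=1 lookahead=id remaining=[id / id ) / num $]
Step 2: shift id. Stack=[( id] ptr=2 lookahead=/ remaining=[/ id ) / num $]
Step 3: reduce F->id. Stack=[( F] ptr=2 lookahead=/ remaining=[/ id ) / num $]
Step 4: reduce T->F. Stack=[( T] ptr=2 lookahead=/ remaining=[/ id ) / num $]
Step 5: shift /. Stack=[( T /] ptr=3 lookahead=id remaining=[id ) / num $]
Step 6: shift id. Stack=[( T / id] ptr=4 lookahead=) remaining=[) / num $]

Answer: 4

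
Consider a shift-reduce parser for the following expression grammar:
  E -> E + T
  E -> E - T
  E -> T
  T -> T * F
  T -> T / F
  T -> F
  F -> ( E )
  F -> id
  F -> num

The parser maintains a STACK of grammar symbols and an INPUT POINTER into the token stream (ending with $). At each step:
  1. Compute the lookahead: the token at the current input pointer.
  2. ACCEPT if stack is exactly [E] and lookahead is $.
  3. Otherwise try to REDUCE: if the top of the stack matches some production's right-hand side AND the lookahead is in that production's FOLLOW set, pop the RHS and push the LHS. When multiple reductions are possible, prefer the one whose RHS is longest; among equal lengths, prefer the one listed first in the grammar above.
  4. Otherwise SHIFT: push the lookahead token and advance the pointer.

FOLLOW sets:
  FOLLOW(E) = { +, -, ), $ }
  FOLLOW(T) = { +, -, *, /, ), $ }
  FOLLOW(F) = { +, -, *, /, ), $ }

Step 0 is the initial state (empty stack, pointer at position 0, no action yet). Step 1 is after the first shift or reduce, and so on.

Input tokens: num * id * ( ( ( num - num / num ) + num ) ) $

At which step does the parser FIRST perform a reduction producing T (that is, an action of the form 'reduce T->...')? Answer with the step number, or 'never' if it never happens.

Step 1: shift num. Stack=[num] ptr=1 lookahead=* remaining=[* id * ( ( ( num - num / num ) + num ) ) $]
Step 2: reduce F->num. Stack=[F] ptr=1 lookahead=* remaining=[* id * ( ( ( num - num / num ) + num ) ) $]
Step 3: reduce T->F. Stack=[T] ptr=1 lookahead=* remaining=[* id * ( ( ( num - num / num ) + num ) ) $]

Answer: 3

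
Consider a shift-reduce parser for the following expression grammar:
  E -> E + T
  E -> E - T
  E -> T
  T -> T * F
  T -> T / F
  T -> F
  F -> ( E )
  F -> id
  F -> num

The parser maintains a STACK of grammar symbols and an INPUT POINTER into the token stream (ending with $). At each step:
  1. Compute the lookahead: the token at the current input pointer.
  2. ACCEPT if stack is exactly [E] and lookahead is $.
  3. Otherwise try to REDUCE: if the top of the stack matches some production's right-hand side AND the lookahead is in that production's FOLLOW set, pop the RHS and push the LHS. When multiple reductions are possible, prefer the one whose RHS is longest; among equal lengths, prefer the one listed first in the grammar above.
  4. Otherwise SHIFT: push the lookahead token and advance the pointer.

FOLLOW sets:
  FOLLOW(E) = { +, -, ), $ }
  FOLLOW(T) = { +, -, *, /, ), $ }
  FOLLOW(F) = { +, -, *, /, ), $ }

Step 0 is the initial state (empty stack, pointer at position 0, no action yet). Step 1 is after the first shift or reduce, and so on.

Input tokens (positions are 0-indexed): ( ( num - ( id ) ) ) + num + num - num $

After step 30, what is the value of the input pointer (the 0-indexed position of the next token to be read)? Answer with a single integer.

Step 1: shift (. Stack=[(] ptr=1 lookahead=( remaining=[( num - ( id ) ) ) + num + num - num $]
Step 2: shift (. Stack=[( (] ptr=2 lookahead=num remaining=[num - ( id ) ) ) + num + num - num $]
Step 3: shift num. Stack=[( ( num] ptr=3 lookahead=- remaining=[- ( id ) ) ) + num + num - num $]
Step 4: reduce F->num. Stack=[( ( F] ptr=3 lookahead=- remaining=[- ( id ) ) ) + num + num - num $]
Step 5: reduce T->F. Stack=[( ( T] ptr=3 lookahead=- remaining=[- ( id ) ) ) + num + num - num $]
Step 6: reduce E->T. Stack=[( ( E] ptr=3 lookahead=- remaining=[- ( id ) ) ) + num + num - num $]
Step 7: shift -. Stack=[( ( E -] ptr=4 lookahead=( remaining=[( id ) ) ) + num + num - num $]
Step 8: shift (. Stack=[( ( E - (] ptr=5 lookahead=id remaining=[id ) ) ) + num + num - num $]
Step 9: shift id. Stack=[( ( E - ( id] ptr=6 lookahead=) remaining=[) ) ) + num + num - num $]
Step 10: reduce F->id. Stack=[( ( E - ( F] ptr=6 lookahead=) remaining=[) ) ) + num + num - num $]
Step 11: reduce T->F. Stack=[( ( E - ( T] ptr=6 lookahead=) remaining=[) ) ) + num + num - num $]
Step 12: reduce E->T. Stack=[( ( E - ( E] ptr=6 lookahead=) remaining=[) ) ) + num + num - num $]
Step 13: shift ). Stack=[( ( E - ( E )] ptr=7 lookahead=) remaining=[) ) + num + num - num $]
Step 14: reduce F->( E ). Stack=[( ( E - F] ptr=7 lookahead=) remaining=[) ) + num + num - num $]
Step 15: reduce T->F. Stack=[( ( E - T] ptr=7 lookahead=) remaining=[) ) + num + num - num $]
Step 16: reduce E->E - T. Stack=[( ( E] ptr=7 lookahead=) remaining=[) ) + num + num - num $]
Step 17: shift ). Stack=[( ( E )] ptr=8 lookahead=) remaining=[) + num + num - num $]
Step 18: reduce F->( E ). Stack=[( F] ptr=8 lookahead=) remaining=[) + num + num - num $]
Step 19: reduce T->F. Stack=[( T] ptr=8 lookahead=) remaining=[) + num + num - num $]
Step 20: reduce E->T. Stack=[( E] ptr=8 lookahead=) remaining=[) + num + num - num $]
Step 21: shift ). Stack=[( E )] ptr=9 lookahead=+ remaining=[+ num + num - num $]
Step 22: reduce F->( E ). Stack=[F] ptr=9 lookahead=+ remaining=[+ num + num - num $]
Step 23: reduce T->F. Stack=[T] ptr=9 lookahead=+ remaining=[+ num + num - num $]
Step 24: reduce E->T. Stack=[E] ptr=9 lookahead=+ remaining=[+ num + num - num $]
Step 25: shift +. Stack=[E +] ptr=10 lookahead=num remaining=[num + num - num $]
Step 26: shift num. Stack=[E + num] ptr=11 lookahead=+ remaining=[+ num - num $]
Step 27: reduce F->num. Stack=[E + F] ptr=11 lookahead=+ remaining=[+ num - num $]
Step 28: reduce T->F. Stack=[E + T] ptr=11 lookahead=+ remaining=[+ num - num $]
Step 29: reduce E->E + T. Stack=[E] ptr=11 lookahead=+ remaining=[+ num - num $]
Step 30: shift +. Stack=[E +] ptr=12 lookahead=num remaining=[num - num $]

Answer: 12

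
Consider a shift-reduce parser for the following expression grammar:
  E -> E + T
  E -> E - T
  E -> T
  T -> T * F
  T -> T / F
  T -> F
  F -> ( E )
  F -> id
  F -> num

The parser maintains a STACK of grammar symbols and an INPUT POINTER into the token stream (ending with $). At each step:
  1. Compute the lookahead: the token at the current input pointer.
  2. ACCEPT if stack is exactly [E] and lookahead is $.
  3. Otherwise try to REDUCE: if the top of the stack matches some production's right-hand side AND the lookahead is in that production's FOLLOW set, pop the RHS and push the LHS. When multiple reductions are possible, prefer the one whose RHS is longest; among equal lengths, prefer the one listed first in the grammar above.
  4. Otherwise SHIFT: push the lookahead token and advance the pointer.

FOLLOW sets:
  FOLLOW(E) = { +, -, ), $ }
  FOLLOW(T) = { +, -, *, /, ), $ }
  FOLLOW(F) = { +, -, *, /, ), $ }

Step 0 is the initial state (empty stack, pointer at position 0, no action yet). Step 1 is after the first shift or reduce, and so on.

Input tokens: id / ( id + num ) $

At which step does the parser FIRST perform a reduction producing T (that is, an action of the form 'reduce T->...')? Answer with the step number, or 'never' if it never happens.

Answer: 3

Derivation:
Step 1: shift id. Stack=[id] ptr=1 lookahead=/ remaining=[/ ( id + num ) $]
Step 2: reduce F->id. Stack=[F] ptr=1 lookahead=/ remaining=[/ ( id + num ) $]
Step 3: reduce T->F. Stack=[T] ptr=1 lookahead=/ remaining=[/ ( id + num ) $]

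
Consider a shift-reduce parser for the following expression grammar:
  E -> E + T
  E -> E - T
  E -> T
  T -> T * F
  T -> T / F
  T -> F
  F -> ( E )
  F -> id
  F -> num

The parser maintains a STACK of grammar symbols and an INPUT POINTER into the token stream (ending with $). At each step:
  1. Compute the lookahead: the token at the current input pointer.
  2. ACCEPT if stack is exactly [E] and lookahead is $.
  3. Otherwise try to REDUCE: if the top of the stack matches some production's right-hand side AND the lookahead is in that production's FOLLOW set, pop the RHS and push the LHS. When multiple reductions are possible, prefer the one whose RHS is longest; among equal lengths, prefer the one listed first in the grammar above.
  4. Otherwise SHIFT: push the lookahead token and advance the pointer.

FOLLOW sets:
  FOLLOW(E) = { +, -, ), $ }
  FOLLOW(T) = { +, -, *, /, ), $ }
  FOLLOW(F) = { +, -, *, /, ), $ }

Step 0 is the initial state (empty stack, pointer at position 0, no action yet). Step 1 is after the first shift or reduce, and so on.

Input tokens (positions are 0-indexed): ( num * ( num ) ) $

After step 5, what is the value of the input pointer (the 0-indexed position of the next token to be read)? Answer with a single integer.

Answer: 3

Derivation:
Step 1: shift (. Stack=[(] ptr=1 lookahead=num remaining=[num * ( num ) ) $]
Step 2: shift num. Stack=[( num] ptr=2 lookahead=* remaining=[* ( num ) ) $]
Step 3: reduce F->num. Stack=[( F] ptr=2 lookahead=* remaining=[* ( num ) ) $]
Step 4: reduce T->F. Stack=[( T] ptr=2 lookahead=* remaining=[* ( num ) ) $]
Step 5: shift *. Stack=[( T *] ptr=3 lookahead=( remaining=[( num ) ) $]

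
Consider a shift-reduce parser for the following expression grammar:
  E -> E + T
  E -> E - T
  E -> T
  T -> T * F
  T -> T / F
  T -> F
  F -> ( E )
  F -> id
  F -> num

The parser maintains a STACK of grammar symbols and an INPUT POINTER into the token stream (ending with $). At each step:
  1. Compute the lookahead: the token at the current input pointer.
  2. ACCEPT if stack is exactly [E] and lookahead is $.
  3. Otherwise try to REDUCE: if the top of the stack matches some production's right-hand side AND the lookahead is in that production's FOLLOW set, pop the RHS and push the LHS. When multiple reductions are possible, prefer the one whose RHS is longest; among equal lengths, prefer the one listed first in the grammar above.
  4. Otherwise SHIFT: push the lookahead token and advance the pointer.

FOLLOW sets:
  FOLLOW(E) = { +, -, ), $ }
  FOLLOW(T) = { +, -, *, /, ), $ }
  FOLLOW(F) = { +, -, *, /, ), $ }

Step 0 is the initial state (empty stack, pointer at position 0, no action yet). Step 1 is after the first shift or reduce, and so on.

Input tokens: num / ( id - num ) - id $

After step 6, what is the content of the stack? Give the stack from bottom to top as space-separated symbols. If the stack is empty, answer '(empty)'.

Answer: T / ( id

Derivation:
Step 1: shift num. Stack=[num] ptr=1 lookahead=/ remaining=[/ ( id - num ) - id $]
Step 2: reduce F->num. Stack=[F] ptr=1 lookahead=/ remaining=[/ ( id - num ) - id $]
Step 3: reduce T->F. Stack=[T] ptr=1 lookahead=/ remaining=[/ ( id - num ) - id $]
Step 4: shift /. Stack=[T /] ptr=2 lookahead=( remaining=[( id - num ) - id $]
Step 5: shift (. Stack=[T / (] ptr=3 lookahead=id remaining=[id - num ) - id $]
Step 6: shift id. Stack=[T / ( id] ptr=4 lookahead=- remaining=[- num ) - id $]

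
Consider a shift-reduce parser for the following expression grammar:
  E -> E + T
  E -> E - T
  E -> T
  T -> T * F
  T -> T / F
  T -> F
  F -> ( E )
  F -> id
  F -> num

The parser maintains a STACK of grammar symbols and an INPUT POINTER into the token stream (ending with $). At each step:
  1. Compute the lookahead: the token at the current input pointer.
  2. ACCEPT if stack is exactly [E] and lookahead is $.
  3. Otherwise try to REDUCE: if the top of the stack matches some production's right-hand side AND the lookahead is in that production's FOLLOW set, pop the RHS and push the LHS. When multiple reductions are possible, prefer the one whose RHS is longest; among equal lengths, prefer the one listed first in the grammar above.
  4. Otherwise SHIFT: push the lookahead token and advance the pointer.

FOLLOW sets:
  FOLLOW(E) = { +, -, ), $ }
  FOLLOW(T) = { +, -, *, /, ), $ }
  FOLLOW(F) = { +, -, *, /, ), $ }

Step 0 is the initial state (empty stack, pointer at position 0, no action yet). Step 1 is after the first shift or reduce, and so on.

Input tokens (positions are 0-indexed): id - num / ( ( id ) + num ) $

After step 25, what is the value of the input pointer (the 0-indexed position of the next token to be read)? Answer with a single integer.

Answer: 11

Derivation:
Step 1: shift id. Stack=[id] ptr=1 lookahead=- remaining=[- num / ( ( id ) + num ) $]
Step 2: reduce F->id. Stack=[F] ptr=1 lookahead=- remaining=[- num / ( ( id ) + num ) $]
Step 3: reduce T->F. Stack=[T] ptr=1 lookahead=- remaining=[- num / ( ( id ) + num ) $]
Step 4: reduce E->T. Stack=[E] ptr=1 lookahead=- remaining=[- num / ( ( id ) + num ) $]
Step 5: shift -. Stack=[E -] ptr=2 lookahead=num remaining=[num / ( ( id ) + num ) $]
Step 6: shift num. Stack=[E - num] ptr=3 lookahead=/ remaining=[/ ( ( id ) + num ) $]
Step 7: reduce F->num. Stack=[E - F] ptr=3 lookahead=/ remaining=[/ ( ( id ) + num ) $]
Step 8: reduce T->F. Stack=[E - T] ptr=3 lookahead=/ remaining=[/ ( ( id ) + num ) $]
Step 9: shift /. Stack=[E - T /] ptr=4 lookahead=( remaining=[( ( id ) + num ) $]
Step 10: shift (. Stack=[E - T / (] ptr=5 lookahead=( remaining=[( id ) + num ) $]
Step 11: shift (. Stack=[E - T / ( (] ptr=6 lookahead=id remaining=[id ) + num ) $]
Step 12: shift id. Stack=[E - T / ( ( id] ptr=7 lookahead=) remaining=[) + num ) $]
Step 13: reduce F->id. Stack=[E - T / ( ( F] ptr=7 lookahead=) remaining=[) + num ) $]
Step 14: reduce T->F. Stack=[E - T / ( ( T] ptr=7 lookahead=) remaining=[) + num ) $]
Step 15: reduce E->T. Stack=[E - T / ( ( E] ptr=7 lookahead=) remaining=[) + num ) $]
Step 16: shift ). Stack=[E - T / ( ( E )] ptr=8 lookahead=+ remaining=[+ num ) $]
Step 17: reduce F->( E ). Stack=[E - T / ( F] ptr=8 lookahead=+ remaining=[+ num ) $]
Step 18: reduce T->F. Stack=[E - T / ( T] ptr=8 lookahead=+ remaining=[+ num ) $]
Step 19: reduce E->T. Stack=[E - T / ( E] ptr=8 lookahead=+ remaining=[+ num ) $]
Step 20: shift +. Stack=[E - T / ( E +] ptr=9 lookahead=num remaining=[num ) $]
Step 21: shift num. Stack=[E - T / ( E + num] ptr=10 lookahead=) remaining=[) $]
Step 22: reduce F->num. Stack=[E - T / ( E + F] ptr=10 lookahead=) remaining=[) $]
Step 23: reduce T->F. Stack=[E - T / ( E + T] ptr=10 lookahead=) remaining=[) $]
Step 24: reduce E->E + T. Stack=[E - T / ( E] ptr=10 lookahead=) remaining=[) $]
Step 25: shift ). Stack=[E - T / ( E )] ptr=11 lookahead=$ remaining=[$]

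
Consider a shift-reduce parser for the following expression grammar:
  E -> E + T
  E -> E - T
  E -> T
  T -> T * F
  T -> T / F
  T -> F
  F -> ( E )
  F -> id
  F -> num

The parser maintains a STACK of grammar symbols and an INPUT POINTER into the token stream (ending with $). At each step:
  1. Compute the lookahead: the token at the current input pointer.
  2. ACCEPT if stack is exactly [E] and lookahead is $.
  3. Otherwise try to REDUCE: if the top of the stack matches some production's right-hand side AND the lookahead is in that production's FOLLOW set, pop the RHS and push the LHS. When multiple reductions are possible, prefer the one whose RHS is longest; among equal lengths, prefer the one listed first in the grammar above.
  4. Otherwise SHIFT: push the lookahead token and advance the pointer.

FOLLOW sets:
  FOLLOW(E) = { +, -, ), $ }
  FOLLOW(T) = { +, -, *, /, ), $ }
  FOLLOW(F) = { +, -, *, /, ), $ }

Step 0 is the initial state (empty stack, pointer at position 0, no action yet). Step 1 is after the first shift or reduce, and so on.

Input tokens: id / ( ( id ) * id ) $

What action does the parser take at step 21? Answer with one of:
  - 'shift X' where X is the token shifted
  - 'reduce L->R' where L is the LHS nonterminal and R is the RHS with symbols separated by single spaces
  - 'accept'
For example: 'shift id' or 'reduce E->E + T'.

Step 1: shift id. Stack=[id] ptr=1 lookahead=/ remaining=[/ ( ( id ) * id ) $]
Step 2: reduce F->id. Stack=[F] ptr=1 lookahead=/ remaining=[/ ( ( id ) * id ) $]
Step 3: reduce T->F. Stack=[T] ptr=1 lookahead=/ remaining=[/ ( ( id ) * id ) $]
Step 4: shift /. Stack=[T /] ptr=2 lookahead=( remaining=[( ( id ) * id ) $]
Step 5: shift (. Stack=[T / (] ptr=3 lookahead=( remaining=[( id ) * id ) $]
Step 6: shift (. Stack=[T / ( (] ptr=4 lookahead=id remaining=[id ) * id ) $]
Step 7: shift id. Stack=[T / ( ( id] ptr=5 lookahead=) remaining=[) * id ) $]
Step 8: reduce F->id. Stack=[T / ( ( F] ptr=5 lookahead=) remaining=[) * id ) $]
Step 9: reduce T->F. Stack=[T / ( ( T] ptr=5 lookahead=) remaining=[) * id ) $]
Step 10: reduce E->T. Stack=[T / ( ( E] ptr=5 lookahead=) remaining=[) * id ) $]
Step 11: shift ). Stack=[T / ( ( E )] ptr=6 lookahead=* remaining=[* id ) $]
Step 12: reduce F->( E ). Stack=[T / ( F] ptr=6 lookahead=* remaining=[* id ) $]
Step 13: reduce T->F. Stack=[T / ( T] ptr=6 lookahead=* remaining=[* id ) $]
Step 14: shift *. Stack=[T / ( T *] ptr=7 lookahead=id remaining=[id ) $]
Step 15: shift id. Stack=[T / ( T * id] ptr=8 lookahead=) remaining=[) $]
Step 16: reduce F->id. Stack=[T / ( T * F] ptr=8 lookahead=) remaining=[) $]
Step 17: reduce T->T * F. Stack=[T / ( T] ptr=8 lookahead=) remaining=[) $]
Step 18: reduce E->T. Stack=[T / ( E] ptr=8 lookahead=) remaining=[) $]
Step 19: shift ). Stack=[T / ( E )] ptr=9 lookahead=$ remaining=[$]
Step 20: reduce F->( E ). Stack=[T / F] ptr=9 lookahead=$ remaining=[$]
Step 21: reduce T->T / F. Stack=[T] ptr=9 lookahead=$ remaining=[$]

Answer: reduce T->T / F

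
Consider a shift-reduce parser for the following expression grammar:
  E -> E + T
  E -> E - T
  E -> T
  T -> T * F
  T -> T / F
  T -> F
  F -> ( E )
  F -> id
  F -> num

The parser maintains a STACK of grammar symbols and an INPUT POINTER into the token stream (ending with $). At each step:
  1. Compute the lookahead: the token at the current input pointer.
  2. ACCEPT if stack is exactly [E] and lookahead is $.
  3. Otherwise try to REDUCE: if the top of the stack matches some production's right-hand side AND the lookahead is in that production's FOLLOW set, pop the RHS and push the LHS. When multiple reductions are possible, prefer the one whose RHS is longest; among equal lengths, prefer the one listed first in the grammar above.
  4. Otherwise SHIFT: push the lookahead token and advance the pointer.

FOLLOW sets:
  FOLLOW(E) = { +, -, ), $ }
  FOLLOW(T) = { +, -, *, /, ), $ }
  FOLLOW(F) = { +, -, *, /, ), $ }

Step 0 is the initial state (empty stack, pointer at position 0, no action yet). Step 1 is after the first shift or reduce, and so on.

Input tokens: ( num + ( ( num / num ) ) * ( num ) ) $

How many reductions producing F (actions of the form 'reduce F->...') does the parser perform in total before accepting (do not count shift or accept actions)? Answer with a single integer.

Step 1: shift (. Stack=[(] ptr=1 lookahead=num remaining=[num + ( ( num / num ) ) * ( num ) ) $]
Step 2: shift num. Stack=[( num] ptr=2 lookahead=+ remaining=[+ ( ( num / num ) ) * ( num ) ) $]
Step 3: reduce F->num. Stack=[( F] ptr=2 lookahead=+ remaining=[+ ( ( num / num ) ) * ( num ) ) $]
Step 4: reduce T->F. Stack=[( T] ptr=2 lookahead=+ remaining=[+ ( ( num / num ) ) * ( num ) ) $]
Step 5: reduce E->T. Stack=[( E] ptr=2 lookahead=+ remaining=[+ ( ( num / num ) ) * ( num ) ) $]
Step 6: shift +. Stack=[( E +] ptr=3 lookahead=( remaining=[( ( num / num ) ) * ( num ) ) $]
Step 7: shift (. Stack=[( E + (] ptr=4 lookahead=( remaining=[( num / num ) ) * ( num ) ) $]
Step 8: shift (. Stack=[( E + ( (] ptr=5 lookahead=num remaining=[num / num ) ) * ( num ) ) $]
Step 9: shift num. Stack=[( E + ( ( num] ptr=6 lookahead=/ remaining=[/ num ) ) * ( num ) ) $]
Step 10: reduce F->num. Stack=[( E + ( ( F] ptr=6 lookahead=/ remaining=[/ num ) ) * ( num ) ) $]
Step 11: reduce T->F. Stack=[( E + ( ( T] ptr=6 lookahead=/ remaining=[/ num ) ) * ( num ) ) $]
Step 12: shift /. Stack=[( E + ( ( T /] ptr=7 lookahead=num remaining=[num ) ) * ( num ) ) $]
Step 13: shift num. Stack=[( E + ( ( T / num] ptr=8 lookahead=) remaining=[) ) * ( num ) ) $]
Step 14: reduce F->num. Stack=[( E + ( ( T / F] ptr=8 lookahead=) remaining=[) ) * ( num ) ) $]
Step 15: reduce T->T / F. Stack=[( E + ( ( T] ptr=8 lookahead=) remaining=[) ) * ( num ) ) $]
Step 16: reduce E->T. Stack=[( E + ( ( E] ptr=8 lookahead=) remaining=[) ) * ( num ) ) $]
Step 17: shift ). Stack=[( E + ( ( E )] ptr=9 lookahead=) remaining=[) * ( num ) ) $]
Step 18: reduce F->( E ). Stack=[( E + ( F] ptr=9 lookahead=) remaining=[) * ( num ) ) $]
Step 19: reduce T->F. Stack=[( E + ( T] ptr=9 lookahead=) remaining=[) * ( num ) ) $]
Step 20: reduce E->T. Stack=[( E + ( E] ptr=9 lookahead=) remaining=[) * ( num ) ) $]
Step 21: shift ). Stack=[( E + ( E )] ptr=10 lookahead=* remaining=[* ( num ) ) $]
Step 22: reduce F->( E ). Stack=[( E + F] ptr=10 lookahead=* remaining=[* ( num ) ) $]
Step 23: reduce T->F. Stack=[( E + T] ptr=10 lookahead=* remaining=[* ( num ) ) $]
Step 24: shift *. Stack=[( E + T *] ptr=11 lookahead=( remaining=[( num ) ) $]
Step 25: shift (. Stack=[( E + T * (] ptr=12 lookahead=num remaining=[num ) ) $]
Step 26: shift num. Stack=[( E + T * ( num] ptr=13 lookahead=) remaining=[) ) $]
Step 27: reduce F->num. Stack=[( E + T * ( F] ptr=13 lookahead=) remaining=[) ) $]
Step 28: reduce T->F. Stack=[( E + T * ( T] ptr=13 lookahead=) remaining=[) ) $]
Step 29: reduce E->T. Stack=[( E + T * ( E] ptr=13 lookahead=) remaining=[) ) $]
Step 30: shift ). Stack=[( E + T * ( E )] ptr=14 lookahead=) remaining=[) $]
Step 31: reduce F->( E ). Stack=[( E + T * F] ptr=14 lookahead=) remaining=[) $]
Step 32: reduce T->T * F. Stack=[( E + T] ptr=14 lookahead=) remaining=[) $]
Step 33: reduce E->E + T. Stack=[( E] ptr=14 lookahead=) remaining=[) $]
Step 34: shift ). Stack=[( E )] ptr=15 lookahead=$ remaining=[$]
Step 35: reduce F->( E ). Stack=[F] ptr=15 lookahead=$ remaining=[$]
Step 36: reduce T->F. Stack=[T] ptr=15 lookahead=$ remaining=[$]
Step 37: reduce E->T. Stack=[E] ptr=15 lookahead=$ remaining=[$]
Step 38: accept. Stack=[E] ptr=15 lookahead=$ remaining=[$]

Answer: 8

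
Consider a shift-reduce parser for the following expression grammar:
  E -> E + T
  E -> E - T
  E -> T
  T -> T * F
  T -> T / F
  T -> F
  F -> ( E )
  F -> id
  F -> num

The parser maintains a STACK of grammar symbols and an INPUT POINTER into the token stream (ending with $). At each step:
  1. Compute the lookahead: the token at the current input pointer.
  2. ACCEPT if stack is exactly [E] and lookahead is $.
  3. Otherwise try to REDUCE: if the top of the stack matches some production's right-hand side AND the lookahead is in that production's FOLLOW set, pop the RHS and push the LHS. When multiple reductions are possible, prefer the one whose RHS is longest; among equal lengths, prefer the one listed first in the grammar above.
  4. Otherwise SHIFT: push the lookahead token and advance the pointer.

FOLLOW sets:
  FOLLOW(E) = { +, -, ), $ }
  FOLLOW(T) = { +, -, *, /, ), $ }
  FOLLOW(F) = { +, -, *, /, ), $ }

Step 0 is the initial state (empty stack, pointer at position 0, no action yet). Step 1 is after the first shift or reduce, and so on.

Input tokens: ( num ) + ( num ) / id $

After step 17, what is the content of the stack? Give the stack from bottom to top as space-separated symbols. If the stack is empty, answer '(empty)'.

Answer: E + F

Derivation:
Step 1: shift (. Stack=[(] ptr=1 lookahead=num remaining=[num ) + ( num ) / id $]
Step 2: shift num. Stack=[( num] ptr=2 lookahead=) remaining=[) + ( num ) / id $]
Step 3: reduce F->num. Stack=[( F] ptr=2 lookahead=) remaining=[) + ( num ) / id $]
Step 4: reduce T->F. Stack=[( T] ptr=2 lookahead=) remaining=[) + ( num ) / id $]
Step 5: reduce E->T. Stack=[( E] ptr=2 lookahead=) remaining=[) + ( num ) / id $]
Step 6: shift ). Stack=[( E )] ptr=3 lookahead=+ remaining=[+ ( num ) / id $]
Step 7: reduce F->( E ). Stack=[F] ptr=3 lookahead=+ remaining=[+ ( num ) / id $]
Step 8: reduce T->F. Stack=[T] ptr=3 lookahead=+ remaining=[+ ( num ) / id $]
Step 9: reduce E->T. Stack=[E] ptr=3 lookahead=+ remaining=[+ ( num ) / id $]
Step 10: shift +. Stack=[E +] ptr=4 lookahead=( remaining=[( num ) / id $]
Step 11: shift (. Stack=[E + (] ptr=5 lookahead=num remaining=[num ) / id $]
Step 12: shift num. Stack=[E + ( num] ptr=6 lookahead=) remaining=[) / id $]
Step 13: reduce F->num. Stack=[E + ( F] ptr=6 lookahead=) remaining=[) / id $]
Step 14: reduce T->F. Stack=[E + ( T] ptr=6 lookahead=) remaining=[) / id $]
Step 15: reduce E->T. Stack=[E + ( E] ptr=6 lookahead=) remaining=[) / id $]
Step 16: shift ). Stack=[E + ( E )] ptr=7 lookahead=/ remaining=[/ id $]
Step 17: reduce F->( E ). Stack=[E + F] ptr=7 lookahead=/ remaining=[/ id $]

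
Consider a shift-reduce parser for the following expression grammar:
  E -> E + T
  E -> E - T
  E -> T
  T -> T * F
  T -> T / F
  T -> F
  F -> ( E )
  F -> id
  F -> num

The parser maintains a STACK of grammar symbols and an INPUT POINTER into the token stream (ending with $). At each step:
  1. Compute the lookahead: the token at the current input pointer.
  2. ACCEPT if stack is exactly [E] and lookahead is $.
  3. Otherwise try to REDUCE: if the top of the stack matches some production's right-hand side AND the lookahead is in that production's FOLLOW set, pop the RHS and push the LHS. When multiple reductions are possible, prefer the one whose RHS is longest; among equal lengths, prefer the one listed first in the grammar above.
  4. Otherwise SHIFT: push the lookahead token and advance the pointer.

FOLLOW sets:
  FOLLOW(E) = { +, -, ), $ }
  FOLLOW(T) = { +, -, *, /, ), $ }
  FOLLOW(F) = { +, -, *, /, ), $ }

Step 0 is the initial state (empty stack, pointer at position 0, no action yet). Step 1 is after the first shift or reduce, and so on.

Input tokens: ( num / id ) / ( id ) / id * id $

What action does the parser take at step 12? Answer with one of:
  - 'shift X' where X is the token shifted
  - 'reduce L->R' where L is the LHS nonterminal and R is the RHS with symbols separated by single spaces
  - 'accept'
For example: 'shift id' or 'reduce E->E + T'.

Answer: reduce T->F

Derivation:
Step 1: shift (. Stack=[(] ptr=1 lookahead=num remaining=[num / id ) / ( id ) / id * id $]
Step 2: shift num. Stack=[( num] ptr=2 lookahead=/ remaining=[/ id ) / ( id ) / id * id $]
Step 3: reduce F->num. Stack=[( F] ptr=2 lookahead=/ remaining=[/ id ) / ( id ) / id * id $]
Step 4: reduce T->F. Stack=[( T] ptr=2 lookahead=/ remaining=[/ id ) / ( id ) / id * id $]
Step 5: shift /. Stack=[( T /] ptr=3 lookahead=id remaining=[id ) / ( id ) / id * id $]
Step 6: shift id. Stack=[( T / id] ptr=4 lookahead=) remaining=[) / ( id ) / id * id $]
Step 7: reduce F->id. Stack=[( T / F] ptr=4 lookahead=) remaining=[) / ( id ) / id * id $]
Step 8: reduce T->T / F. Stack=[( T] ptr=4 lookahead=) remaining=[) / ( id ) / id * id $]
Step 9: reduce E->T. Stack=[( E] ptr=4 lookahead=) remaining=[) / ( id ) / id * id $]
Step 10: shift ). Stack=[( E )] ptr=5 lookahead=/ remaining=[/ ( id ) / id * id $]
Step 11: reduce F->( E ). Stack=[F] ptr=5 lookahead=/ remaining=[/ ( id ) / id * id $]
Step 12: reduce T->F. Stack=[T] ptr=5 lookahead=/ remaining=[/ ( id ) / id * id $]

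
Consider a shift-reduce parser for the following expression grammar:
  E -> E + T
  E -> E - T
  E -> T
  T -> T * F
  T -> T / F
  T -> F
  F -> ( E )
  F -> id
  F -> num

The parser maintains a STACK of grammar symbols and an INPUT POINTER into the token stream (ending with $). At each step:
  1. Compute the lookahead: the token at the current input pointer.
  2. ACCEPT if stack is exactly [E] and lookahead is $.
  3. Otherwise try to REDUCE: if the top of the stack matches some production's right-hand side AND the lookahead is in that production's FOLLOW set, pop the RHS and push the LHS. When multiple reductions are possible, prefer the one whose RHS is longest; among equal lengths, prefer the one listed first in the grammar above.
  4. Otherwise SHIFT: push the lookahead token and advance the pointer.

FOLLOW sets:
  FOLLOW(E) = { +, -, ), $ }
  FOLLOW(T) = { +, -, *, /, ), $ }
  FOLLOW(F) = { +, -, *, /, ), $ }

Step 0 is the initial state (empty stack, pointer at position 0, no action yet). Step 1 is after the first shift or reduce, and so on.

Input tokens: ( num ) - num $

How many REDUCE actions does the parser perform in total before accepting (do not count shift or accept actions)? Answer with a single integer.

Answer: 9

Derivation:
Step 1: shift (. Stack=[(] ptr=1 lookahead=num remaining=[num ) - num $]
Step 2: shift num. Stack=[( num] ptr=2 lookahead=) remaining=[) - num $]
Step 3: reduce F->num. Stack=[( F] ptr=2 lookahead=) remaining=[) - num $]
Step 4: reduce T->F. Stack=[( T] ptr=2 lookahead=) remaining=[) - num $]
Step 5: reduce E->T. Stack=[( E] ptr=2 lookahead=) remaining=[) - num $]
Step 6: shift ). Stack=[( E )] ptr=3 lookahead=- remaining=[- num $]
Step 7: reduce F->( E ). Stack=[F] ptr=3 lookahead=- remaining=[- num $]
Step 8: reduce T->F. Stack=[T] ptr=3 lookahead=- remaining=[- num $]
Step 9: reduce E->T. Stack=[E] ptr=3 lookahead=- remaining=[- num $]
Step 10: shift -. Stack=[E -] ptr=4 lookahead=num remaining=[num $]
Step 11: shift num. Stack=[E - num] ptr=5 lookahead=$ remaining=[$]
Step 12: reduce F->num. Stack=[E - F] ptr=5 lookahead=$ remaining=[$]
Step 13: reduce T->F. Stack=[E - T] ptr=5 lookahead=$ remaining=[$]
Step 14: reduce E->E - T. Stack=[E] ptr=5 lookahead=$ remaining=[$]
Step 15: accept. Stack=[E] ptr=5 lookahead=$ remaining=[$]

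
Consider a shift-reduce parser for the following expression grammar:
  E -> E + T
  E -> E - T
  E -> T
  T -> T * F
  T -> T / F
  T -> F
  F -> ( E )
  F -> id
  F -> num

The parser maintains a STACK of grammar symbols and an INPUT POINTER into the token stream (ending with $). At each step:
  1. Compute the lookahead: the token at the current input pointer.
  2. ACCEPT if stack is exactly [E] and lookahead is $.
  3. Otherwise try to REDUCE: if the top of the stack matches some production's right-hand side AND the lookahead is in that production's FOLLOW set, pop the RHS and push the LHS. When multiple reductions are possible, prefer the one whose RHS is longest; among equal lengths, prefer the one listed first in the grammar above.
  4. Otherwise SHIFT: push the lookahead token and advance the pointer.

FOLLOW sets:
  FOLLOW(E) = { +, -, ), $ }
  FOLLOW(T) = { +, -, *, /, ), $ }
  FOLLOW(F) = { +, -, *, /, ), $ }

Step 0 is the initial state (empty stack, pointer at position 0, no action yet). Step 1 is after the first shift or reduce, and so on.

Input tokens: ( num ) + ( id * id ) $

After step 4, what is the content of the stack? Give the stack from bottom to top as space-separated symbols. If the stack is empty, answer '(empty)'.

Answer: ( T

Derivation:
Step 1: shift (. Stack=[(] ptr=1 lookahead=num remaining=[num ) + ( id * id ) $]
Step 2: shift num. Stack=[( num] ptr=2 lookahead=) remaining=[) + ( id * id ) $]
Step 3: reduce F->num. Stack=[( F] ptr=2 lookahead=) remaining=[) + ( id * id ) $]
Step 4: reduce T->F. Stack=[( T] ptr=2 lookahead=) remaining=[) + ( id * id ) $]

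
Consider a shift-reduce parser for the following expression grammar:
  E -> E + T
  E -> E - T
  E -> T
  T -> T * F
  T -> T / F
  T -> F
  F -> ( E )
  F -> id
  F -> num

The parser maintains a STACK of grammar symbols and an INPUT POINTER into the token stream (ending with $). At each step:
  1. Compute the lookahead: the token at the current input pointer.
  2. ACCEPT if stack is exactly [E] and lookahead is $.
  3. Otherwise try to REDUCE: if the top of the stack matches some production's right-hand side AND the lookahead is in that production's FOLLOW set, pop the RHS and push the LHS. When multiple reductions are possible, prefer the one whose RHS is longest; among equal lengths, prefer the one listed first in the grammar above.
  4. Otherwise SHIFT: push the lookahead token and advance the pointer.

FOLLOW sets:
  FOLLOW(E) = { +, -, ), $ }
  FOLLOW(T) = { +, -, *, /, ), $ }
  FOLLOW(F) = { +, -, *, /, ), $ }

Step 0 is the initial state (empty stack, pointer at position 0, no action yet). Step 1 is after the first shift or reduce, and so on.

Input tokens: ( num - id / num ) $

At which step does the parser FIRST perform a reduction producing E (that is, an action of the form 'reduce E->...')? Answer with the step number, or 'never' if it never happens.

Answer: 5

Derivation:
Step 1: shift (. Stack=[(] ptr=1 lookahead=num remaining=[num - id / num ) $]
Step 2: shift num. Stack=[( num] ptr=2 lookahead=- remaining=[- id / num ) $]
Step 3: reduce F->num. Stack=[( F] ptr=2 lookahead=- remaining=[- id / num ) $]
Step 4: reduce T->F. Stack=[( T] ptr=2 lookahead=- remaining=[- id / num ) $]
Step 5: reduce E->T. Stack=[( E] ptr=2 lookahead=- remaining=[- id / num ) $]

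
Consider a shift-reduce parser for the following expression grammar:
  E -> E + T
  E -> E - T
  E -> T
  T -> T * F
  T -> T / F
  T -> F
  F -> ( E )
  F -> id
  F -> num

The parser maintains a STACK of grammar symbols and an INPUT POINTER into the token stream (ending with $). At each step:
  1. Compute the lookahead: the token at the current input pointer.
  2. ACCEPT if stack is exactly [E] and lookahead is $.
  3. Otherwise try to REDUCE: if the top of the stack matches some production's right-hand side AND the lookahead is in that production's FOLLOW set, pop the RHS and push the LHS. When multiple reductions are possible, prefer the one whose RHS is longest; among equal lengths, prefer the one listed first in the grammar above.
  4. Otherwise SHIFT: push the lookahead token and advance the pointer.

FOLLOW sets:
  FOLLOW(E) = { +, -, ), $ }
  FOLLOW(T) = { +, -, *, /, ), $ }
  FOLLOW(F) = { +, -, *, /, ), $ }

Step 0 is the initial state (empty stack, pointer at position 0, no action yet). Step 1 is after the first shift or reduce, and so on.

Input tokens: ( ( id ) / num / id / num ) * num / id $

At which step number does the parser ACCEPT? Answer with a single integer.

Step 1: shift (. Stack=[(] ptr=1 lookahead=( remaining=[( id ) / num / id / num ) * num / id $]
Step 2: shift (. Stack=[( (] ptr=2 lookahead=id remaining=[id ) / num / id / num ) * num / id $]
Step 3: shift id. Stack=[( ( id] ptr=3 lookahead=) remaining=[) / num / id / num ) * num / id $]
Step 4: reduce F->id. Stack=[( ( F] ptr=3 lookahead=) remaining=[) / num / id / num ) * num / id $]
Step 5: reduce T->F. Stack=[( ( T] ptr=3 lookahead=) remaining=[) / num / id / num ) * num / id $]
Step 6: reduce E->T. Stack=[( ( E] ptr=3 lookahead=) remaining=[) / num / id / num ) * num / id $]
Step 7: shift ). Stack=[( ( E )] ptr=4 lookahead=/ remaining=[/ num / id / num ) * num / id $]
Step 8: reduce F->( E ). Stack=[( F] ptr=4 lookahead=/ remaining=[/ num / id / num ) * num / id $]
Step 9: reduce T->F. Stack=[( T] ptr=4 lookahead=/ remaining=[/ num / id / num ) * num / id $]
Step 10: shift /. Stack=[( T /] ptr=5 lookahead=num remaining=[num / id / num ) * num / id $]
Step 11: shift num. Stack=[( T / num] ptr=6 lookahead=/ remaining=[/ id / num ) * num / id $]
Step 12: reduce F->num. Stack=[( T / F] ptr=6 lookahead=/ remaining=[/ id / num ) * num / id $]
Step 13: reduce T->T / F. Stack=[( T] ptr=6 lookahead=/ remaining=[/ id / num ) * num / id $]
Step 14: shift /. Stack=[( T /] ptr=7 lookahead=id remaining=[id / num ) * num / id $]
Step 15: shift id. Stack=[( T / id] ptr=8 lookahead=/ remaining=[/ num ) * num / id $]
Step 16: reduce F->id. Stack=[( T / F] ptr=8 lookahead=/ remaining=[/ num ) * num / id $]
Step 17: reduce T->T / F. Stack=[( T] ptr=8 lookahead=/ remaining=[/ num ) * num / id $]
Step 18: shift /. Stack=[( T /] ptr=9 lookahead=num remaining=[num ) * num / id $]
Step 19: shift num. Stack=[( T / num] ptr=10 lookahead=) remaining=[) * num / id $]
Step 20: reduce F->num. Stack=[( T / F] ptr=10 lookahead=) remaining=[) * num / id $]
Step 21: reduce T->T / F. Stack=[( T] ptr=10 lookahead=) remaining=[) * num / id $]
Step 22: reduce E->T. Stack=[( E] ptr=10 lookahead=) remaining=[) * num / id $]
Step 23: shift ). Stack=[( E )] ptr=11 lookahead=* remaining=[* num / id $]
Step 24: reduce F->( E ). Stack=[F] ptr=11 lookahead=* remaining=[* num / id $]
Step 25: reduce T->F. Stack=[T] ptr=11 lookahead=* remaining=[* num / id $]
Step 26: shift *. Stack=[T *] ptr=12 lookahead=num remaining=[num / id $]
Step 27: shift num. Stack=[T * num] ptr=13 lookahead=/ remaining=[/ id $]
Step 28: reduce F->num. Stack=[T * F] ptr=13 lookahead=/ remaining=[/ id $]
Step 29: reduce T->T * F. Stack=[T] ptr=13 lookahead=/ remaining=[/ id $]
Step 30: shift /. Stack=[T /] ptr=14 lookahead=id remaining=[id $]
Step 31: shift id. Stack=[T / id] ptr=15 lookahead=$ remaining=[$]
Step 32: reduce F->id. Stack=[T / F] ptr=15 lookahead=$ remaining=[$]
Step 33: reduce T->T / F. Stack=[T] ptr=15 lookahead=$ remaining=[$]
Step 34: reduce E->T. Stack=[E] ptr=15 lookahead=$ remaining=[$]
Step 35: accept. Stack=[E] ptr=15 lookahead=$ remaining=[$]

Answer: 35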